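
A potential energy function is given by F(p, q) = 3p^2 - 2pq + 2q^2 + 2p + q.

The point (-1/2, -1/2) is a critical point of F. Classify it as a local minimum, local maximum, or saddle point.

The Hessian of F is constant: H = [[6, -2], [-2, 4]].
det(H) = 6·4 − (-2)² = 20.
det(H) > 0 and tr(H) = 10 > 0, so H is positive definite and the point is a local minimum.

local minimum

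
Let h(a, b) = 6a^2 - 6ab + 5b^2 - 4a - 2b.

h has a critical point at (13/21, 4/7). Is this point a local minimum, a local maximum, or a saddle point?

local minimum

The Hessian of h is constant: H = [[12, -6], [-6, 10]].
det(H) = 12·10 − (-6)² = 84.
det(H) > 0 and tr(H) = 22 > 0, so H is positive definite and the point is a local minimum.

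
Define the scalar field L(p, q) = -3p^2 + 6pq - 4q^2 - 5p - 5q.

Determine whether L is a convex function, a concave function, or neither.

L is quadratic, so its Hessian is the constant matrix H = [[-6, 6], [6, -8]].
det(H) = 12, tr(H) = -14.
det(H) > 0 and tr(H) < 0, so H is negative definite everywhere: concave.

concave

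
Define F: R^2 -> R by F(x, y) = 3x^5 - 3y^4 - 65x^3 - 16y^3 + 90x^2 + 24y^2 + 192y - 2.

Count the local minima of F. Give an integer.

F separates as a function of x plus a function of y, so ∇F=0 decouples.
∂F/∂x = 15x(x - 3)(x - 1)(x + 4) = 0 at x ∈ {-4, 0, 1, 3}; ∂F/∂y = -12(y - 2)(y + 2)(y + 4) = 0 at y ∈ {-4, -2, 2}.
The Hessian is diagonal: diag(F_xx, F_yy). Second derivatives: F_xx(-4)=-2100, F_xx(0)=180, F_xx(1)=-150, F_xx(3)=630; F_yy(-4)=-144, F_yy(-2)=96, F_yy(2)=-288.
Local minima occur where both diagonal entries positive: (0, -2), (3, -2). Count: 2.

2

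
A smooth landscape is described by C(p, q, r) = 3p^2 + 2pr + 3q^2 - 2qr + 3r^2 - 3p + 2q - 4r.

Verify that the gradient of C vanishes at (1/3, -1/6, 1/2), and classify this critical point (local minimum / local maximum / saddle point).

local minimum

∇C = (6p + 2r - 3, 6q - 2r + 2, 2p - 2q + 6r - 4); substituting (1/3, -1/6, 1/2) gives ∇C = (0, 0, 0), so (1/3, -1/6, 1/2) is indeed a critical point.
The Hessian is constant: H = [[6, 0, 2], [0, 6, -2], [2, -2, 6]].
Leading principal minors: Δ₁ = 6, Δ₂ = 36, Δ₃ = 168.
All leading minors are positive, so H is positive definite: a local minimum.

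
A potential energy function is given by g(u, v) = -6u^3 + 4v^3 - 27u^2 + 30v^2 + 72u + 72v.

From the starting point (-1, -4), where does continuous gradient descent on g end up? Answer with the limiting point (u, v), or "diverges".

g is separable, so gradient descent decouples: u follows -∂g/∂u, v follows -∂g/∂v.
∂g/∂u = -18(u - 1)(u + 4); at u=-1 this is 108, so u decreases.
∂g/∂v = 12(v + 2)(v + 3); at v=-4 this is 24, so v decreases.
The v-coordinate has no critical point in that direction and runs off to infinity.

diverges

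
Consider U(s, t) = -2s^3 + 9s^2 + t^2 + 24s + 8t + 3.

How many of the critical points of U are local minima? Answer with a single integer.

1

U separates as a function of s plus a function of t, so ∇U=0 decouples.
∂U/∂s = -6(s - 4)(s + 1) = 0 at s ∈ {-1, 4}; ∂U/∂t = 2(t + 4) = 0 at t ∈ {-4}.
The Hessian is diagonal: diag(U_ss, U_tt). Second derivatives: U_ss(-1)=30, U_ss(4)=-30; U_tt(-4)=2.
Local minima occur where both diagonal entries positive: (-1, -4). Count: 1.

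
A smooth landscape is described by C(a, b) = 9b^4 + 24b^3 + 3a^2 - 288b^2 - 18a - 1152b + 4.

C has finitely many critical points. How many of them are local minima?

2

C separates as a function of a plus a function of b, so ∇C=0 decouples.
∂C/∂a = 6(a - 3) = 0 at a ∈ {3}; ∂C/∂b = 36(b - 4)(b + 2)(b + 4) = 0 at b ∈ {-4, -2, 4}.
The Hessian is diagonal: diag(C_aa, C_bb). Second derivatives: C_aa(3)=6; C_bb(-4)=576, C_bb(-2)=-432, C_bb(4)=1728.
Local minima occur where both diagonal entries positive: (3, -4), (3, 4). Count: 2.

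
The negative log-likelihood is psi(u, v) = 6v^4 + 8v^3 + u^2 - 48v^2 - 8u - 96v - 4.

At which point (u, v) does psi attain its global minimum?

(4, 2)

psi(u,v) separates as P(u) + Q(v) − 4, so its minimum is min P + min Q − 4.
P'(u) = 2u - 8 vanishes at u ∈ {4}; Q'(v) = 24(v - 2)(v + 1)(v + 2) vanishes at v ∈ {-2, -1, 2}.
Local minima of P (where P''>0): P(4)=-16. Local minima of Q: Q(-2)=32, Q(2)=-224.
So the global minimum of psi is P(4) + Q(2) − 4 = -16 − 224 − 4 = -244, attained at (4, 2).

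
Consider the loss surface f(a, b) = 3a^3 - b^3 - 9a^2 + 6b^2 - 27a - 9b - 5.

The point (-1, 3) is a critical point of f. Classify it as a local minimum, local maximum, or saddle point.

The mixed partial ∂²f/∂a∂b is 0, so the Hessian at any point is diag(f_aa, f_bb) = diag(18(a - 1), 6(-b + 2)).
At (-1, 3): H = diag(-36, -6).
Both eigenvalues are negative, so H is negative definite: a local maximum.

local maximum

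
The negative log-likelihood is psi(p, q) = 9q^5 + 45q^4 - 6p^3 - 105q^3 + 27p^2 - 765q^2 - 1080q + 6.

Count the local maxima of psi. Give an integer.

psi separates as a function of p plus a function of q, so ∇psi=0 decouples.
∂psi/∂p = -18p(p - 3) = 0 at p ∈ {0, 3}; ∂psi/∂q = 45(q - 3)(q + 1)(q + 2)(q + 4) = 0 at q ∈ {-4, -2, -1, 3}.
The Hessian is diagonal: diag(psi_pp, psi_qq). Second derivatives: psi_pp(0)=54, psi_pp(3)=-54; psi_qq(-4)=-1890, psi_qq(-2)=450, psi_qq(-1)=-540, psi_qq(3)=6300.
Local maxima occur where both diagonal entries negative: (3, -4), (3, -1). Count: 2.

2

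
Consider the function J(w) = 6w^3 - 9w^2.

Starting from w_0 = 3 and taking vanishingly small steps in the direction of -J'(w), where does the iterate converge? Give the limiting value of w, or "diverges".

J'(w) = 18w(w - 1), so J'(3) = 108.
Gradient descent moves in the -J' direction, i.e. w is decreasing.
The nearest critical point in that direction is w = 1, where J'' = 18 > 0 (a local minimum). The iterate converges there.

1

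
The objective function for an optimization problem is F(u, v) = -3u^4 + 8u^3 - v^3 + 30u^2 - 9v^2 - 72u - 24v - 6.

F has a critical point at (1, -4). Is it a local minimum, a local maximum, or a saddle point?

local minimum

The mixed partial ∂²F/∂u∂v is 0, so the Hessian at any point is diag(F_uu, F_vv) = diag(12(-3u^2 + 4u + 5), -6(v + 3)).
At (1, -4): H = diag(72, 6).
Both eigenvalues are positive, so H is positive definite: a local minimum.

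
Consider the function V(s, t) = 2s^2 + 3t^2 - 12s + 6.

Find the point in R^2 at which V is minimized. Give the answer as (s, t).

(3, 0)

V(s,t) separates as P(s) + Q(t) + 6, so its minimum is min P + min Q + 6.
P'(s) = 4s - 12 vanishes at s ∈ {3}; Q'(t) = 6t vanishes at t ∈ {0}.
Local minima of P (where P''>0): P(3)=-18. Local minima of Q: Q(0)=0.
So the global minimum of V is P(3) + Q(0) + 6 = -18 + 0 + 6 = -12, attained at (3, 0).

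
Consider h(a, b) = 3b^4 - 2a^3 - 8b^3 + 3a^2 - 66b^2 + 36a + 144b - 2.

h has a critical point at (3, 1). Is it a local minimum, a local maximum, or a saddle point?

The mixed partial ∂²h/∂a∂b is 0, so the Hessian at any point is diag(h_aa, h_bb) = diag(6(-2a + 1), 12(3b^2 - 4b - 11)).
At (3, 1): H = diag(-30, -144).
Both eigenvalues are negative, so H is negative definite: a local maximum.

local maximum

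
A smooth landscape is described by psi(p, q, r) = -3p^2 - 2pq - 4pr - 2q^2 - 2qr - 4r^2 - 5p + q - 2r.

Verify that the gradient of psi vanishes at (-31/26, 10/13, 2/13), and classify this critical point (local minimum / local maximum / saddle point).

local maximum

∇psi = (-6p - 2q - 4r - 5, -2p - 4q - 2r + 1, -4p - 2q - 8r - 2); substituting (-31/26, 10/13, 2/13) gives ∇psi = (0, 0, 0), so (-31/26, 10/13, 2/13) is indeed a critical point.
The Hessian is constant: H = [[-6, -2, -4], [-2, -4, -2], [-4, -2, -8]].
Leading principal minors: Δ₁ = -6, Δ₂ = 20, Δ₃ = -104.
The minors alternate sign starting negative (−, +, −), so H is negative definite: a local maximum.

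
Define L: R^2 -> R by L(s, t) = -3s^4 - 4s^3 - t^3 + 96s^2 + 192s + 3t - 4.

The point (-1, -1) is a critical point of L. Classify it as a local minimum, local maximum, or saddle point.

The mixed partial ∂²L/∂s∂t is 0, so the Hessian at any point is diag(L_ss, L_tt) = diag(12(-3s^2 - 2s + 16), -6t).
At (-1, -1): H = diag(180, 6).
Both eigenvalues are positive, so H is positive definite: a local minimum.

local minimum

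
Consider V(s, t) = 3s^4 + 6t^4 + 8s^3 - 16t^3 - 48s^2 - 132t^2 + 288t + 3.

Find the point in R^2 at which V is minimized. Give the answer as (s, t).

V(s,t) separates as P(s) + Q(t) + 3, so its minimum is min P + min Q + 3.
P'(s) = 12s(s - 2)(s + 4) vanishes at s ∈ {-4, 0, 2}; Q'(t) = 24(t - 4)(t - 1)(t + 3) vanishes at t ∈ {-3, 1, 4}.
Local minima of P (where P''>0): P(-4)=-512, P(2)=-80. Local minima of Q: Q(-3)=-1134, Q(4)=-448.
So the global minimum of V is P(-4) + Q(-3) + 3 = -512 − 1134 + 3 = -1643, attained at (-4, -3).

(-4, -3)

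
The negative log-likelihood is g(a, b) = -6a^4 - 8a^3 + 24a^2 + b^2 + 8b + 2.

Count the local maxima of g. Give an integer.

g separates as a function of a plus a function of b, so ∇g=0 decouples.
∂g/∂a = -24a(a - 1)(a + 2) = 0 at a ∈ {-2, 0, 1}; ∂g/∂b = 2(b + 4) = 0 at b ∈ {-4}.
The Hessian is diagonal: diag(g_aa, g_bb). Second derivatives: g_aa(-2)=-144, g_aa(0)=48, g_aa(1)=-72; g_bb(-4)=2.
Local maxima occur where both diagonal entries negative: none. Count: 0.

0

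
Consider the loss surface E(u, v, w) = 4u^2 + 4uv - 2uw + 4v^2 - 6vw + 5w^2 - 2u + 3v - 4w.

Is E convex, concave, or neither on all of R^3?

E is quadratic, so its Hessian is the constant matrix H = [[8, 4, -2], [4, 8, -6], [-2, -6, 10]].
Leading principal minors: 8, 48, 256.
All positive ⇒ H ≻ 0 ⇒ convex.

convex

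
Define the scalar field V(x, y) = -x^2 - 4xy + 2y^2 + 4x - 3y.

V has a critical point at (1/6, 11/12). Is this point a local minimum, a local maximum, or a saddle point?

saddle point

The Hessian of V is constant: H = [[-2, -4], [-4, 4]].
det(H) = (-2)·4 − (-4)² = -24.
Since det(H) < 0, H is indefinite and the critical point is a saddle point.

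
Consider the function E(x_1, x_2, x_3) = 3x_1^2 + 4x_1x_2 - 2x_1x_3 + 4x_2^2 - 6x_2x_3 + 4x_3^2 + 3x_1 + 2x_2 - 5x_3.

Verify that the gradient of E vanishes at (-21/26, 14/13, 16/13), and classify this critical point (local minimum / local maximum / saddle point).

local minimum

∇E = (6x_1 + 4x_2 - 2x_3 + 3, 4x_1 + 8x_2 - 6x_3 + 2, -2x_1 - 6x_2 + 8x_3 - 5); substituting (-21/26, 14/13, 16/13) gives ∇E = (0, 0, 0), so (-21/26, 14/13, 16/13) is indeed a critical point.
The Hessian is constant: H = [[6, 4, -2], [4, 8, -6], [-2, -6, 8]].
Leading principal minors: Δ₁ = 6, Δ₂ = 32, Δ₃ = 104.
All leading minors are positive, so H is positive definite: a local minimum.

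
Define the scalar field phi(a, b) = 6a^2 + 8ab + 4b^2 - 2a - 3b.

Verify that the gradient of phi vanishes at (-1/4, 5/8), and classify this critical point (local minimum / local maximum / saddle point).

∇phi = (12a + 8b - 2, 8a + 8b - 3); substituting (-1/4, 5/8) gives ∇phi = (0, 0), so (-1/4, 5/8) is indeed a critical point.
The Hessian of phi is constant: H = [[12, 8], [8, 8]].
det(H) = 12·8 − 8² = 32.
det(H) > 0 and tr(H) = 20 > 0, so H is positive definite and the point is a local minimum.

local minimum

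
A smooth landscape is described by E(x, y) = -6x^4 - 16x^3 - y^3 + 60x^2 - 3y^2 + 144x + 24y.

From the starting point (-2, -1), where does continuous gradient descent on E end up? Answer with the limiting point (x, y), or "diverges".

E is separable, so gradient descent decouples: x follows -∂E/∂x, y follows -∂E/∂y.
∂E/∂x = -24(x - 2)(x + 1)(x + 3); at x=-2 this is -96, so x increases.
∂E/∂y = -3(y - 2)(y + 4); at y=-1 this is 27, so y decreases.
x converges to its nearest critical value -1 (a local min of the x-part); y converges to -4. The iterate converges to (-1, -4).

(-1, -4)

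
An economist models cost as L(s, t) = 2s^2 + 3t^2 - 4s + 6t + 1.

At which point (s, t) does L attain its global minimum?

L(s,t) separates as P(s) + Q(t) + 1, so its minimum is min P + min Q + 1.
P'(s) = 4s - 4 vanishes at s ∈ {1}; Q'(t) = 6(t + 1) vanishes at t ∈ {-1}.
Local minima of P (where P''>0): P(1)=-2. Local minima of Q: Q(-1)=-3.
So the global minimum of L is P(1) + Q(-1) + 1 = -2 − 3 + 1 = -4, attained at (1, -1).

(1, -1)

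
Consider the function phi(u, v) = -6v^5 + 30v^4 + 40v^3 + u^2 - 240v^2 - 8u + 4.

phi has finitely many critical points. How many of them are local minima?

phi separates as a function of u plus a function of v, so ∇phi=0 decouples.
∂phi/∂u = 2(u - 4) = 0 at u ∈ {4}; ∂phi/∂v = -30v(v - 4)(v - 2)(v + 2) = 0 at v ∈ {-2, 0, 2, 4}.
The Hessian is diagonal: diag(phi_uu, phi_vv). Second derivatives: phi_uu(4)=2; phi_vv(-2)=1440, phi_vv(0)=-480, phi_vv(2)=480, phi_vv(4)=-1440.
Local minima occur where both diagonal entries positive: (4, -2), (4, 2). Count: 2.

2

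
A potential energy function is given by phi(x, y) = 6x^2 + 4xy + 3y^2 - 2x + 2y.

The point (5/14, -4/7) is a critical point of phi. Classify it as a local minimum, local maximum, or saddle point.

local minimum

The Hessian of phi is constant: H = [[12, 4], [4, 6]].
det(H) = 12·6 − 4² = 56.
det(H) > 0 and tr(H) = 18 > 0, so H is positive definite and the point is a local minimum.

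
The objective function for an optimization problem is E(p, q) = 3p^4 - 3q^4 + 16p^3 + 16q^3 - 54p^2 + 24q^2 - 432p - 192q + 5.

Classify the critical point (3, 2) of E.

local minimum

The mixed partial ∂²E/∂p∂q is 0, so the Hessian at any point is diag(E_pp, E_qq) = diag(12(3p^2 + 8p - 9), 12(-3q^2 + 8q + 4)).
At (3, 2): H = diag(504, 96).
Both eigenvalues are positive, so H is positive definite: a local minimum.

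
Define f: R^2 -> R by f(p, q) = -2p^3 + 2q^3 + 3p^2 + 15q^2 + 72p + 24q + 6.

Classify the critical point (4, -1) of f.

saddle point

The mixed partial ∂²f/∂p∂q is 0, so the Hessian at any point is diag(f_pp, f_qq) = diag(6(-2p + 1), 6(2q + 5)).
At (4, -1): H = diag(-42, 18).
The eigenvalues have opposite signs, so H is indefinite: a saddle point.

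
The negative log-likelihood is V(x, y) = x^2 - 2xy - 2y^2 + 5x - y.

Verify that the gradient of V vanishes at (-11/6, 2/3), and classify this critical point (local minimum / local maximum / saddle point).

∇V = (2x - 2y + 5, -2x - 4y - 1); substituting (-11/6, 2/3) gives ∇V = (0, 0), so (-11/6, 2/3) is indeed a critical point.
The Hessian of V is constant: H = [[2, -2], [-2, -4]].
det(H) = 2·(-4) − (-2)² = -12.
Since det(H) < 0, H is indefinite and the critical point is a saddle point.

saddle point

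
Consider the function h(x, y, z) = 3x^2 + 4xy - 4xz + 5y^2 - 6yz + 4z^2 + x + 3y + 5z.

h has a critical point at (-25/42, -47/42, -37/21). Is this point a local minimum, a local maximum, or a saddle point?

The Hessian is constant: H = [[6, 4, -4], [4, 10, -6], [-4, -6, 8]].
Leading principal minors: Δ₁ = 6, Δ₂ = 44, Δ₃ = 168.
All leading minors are positive, so H is positive definite: a local minimum.

local minimum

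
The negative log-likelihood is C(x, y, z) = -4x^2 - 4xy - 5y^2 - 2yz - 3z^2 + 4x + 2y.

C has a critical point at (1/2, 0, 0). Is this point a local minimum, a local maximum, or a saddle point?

local maximum

The Hessian is constant: H = [[-8, -4, 0], [-4, -10, -2], [0, -2, -6]].
Leading principal minors: Δ₁ = -8, Δ₂ = 64, Δ₃ = -352.
The minors alternate sign starting negative (−, +, −), so H is negative definite: a local maximum.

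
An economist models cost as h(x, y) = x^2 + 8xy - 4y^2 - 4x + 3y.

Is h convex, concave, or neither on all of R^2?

h is quadratic, so its Hessian is the constant matrix H = [[2, 8], [8, -8]].
det(H) = -80, tr(H) = -6.
det(H) < 0, so H is indefinite: neither convex nor concave.

neither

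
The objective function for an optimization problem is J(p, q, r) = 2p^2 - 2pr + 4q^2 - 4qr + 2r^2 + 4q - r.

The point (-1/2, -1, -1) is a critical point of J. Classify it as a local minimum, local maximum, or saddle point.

local minimum

The Hessian is constant: H = [[4, 0, -2], [0, 8, -4], [-2, -4, 4]].
Leading principal minors: Δ₁ = 4, Δ₂ = 32, Δ₃ = 32.
All leading minors are positive, so H is positive definite: a local minimum.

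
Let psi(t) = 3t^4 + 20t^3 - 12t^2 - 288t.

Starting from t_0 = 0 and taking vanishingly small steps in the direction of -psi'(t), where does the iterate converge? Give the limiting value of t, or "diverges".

psi'(t) = 12(t - 2)(t + 3)(t + 4), so psi'(0) = -288.
Gradient descent moves in the -psi' direction, i.e. t is increasing.
The nearest critical point in that direction is t = 2, where psi'' = 360 > 0 (a local minimum). The iterate converges there.

2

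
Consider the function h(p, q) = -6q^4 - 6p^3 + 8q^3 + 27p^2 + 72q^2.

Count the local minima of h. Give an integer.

h separates as a function of p plus a function of q, so ∇h=0 decouples.
∂h/∂p = -18p(p - 3) = 0 at p ∈ {0, 3}; ∂h/∂q = -24q(q - 3)(q + 2) = 0 at q ∈ {-2, 0, 3}.
The Hessian is diagonal: diag(h_pp, h_qq). Second derivatives: h_pp(0)=54, h_pp(3)=-54; h_qq(-2)=-240, h_qq(0)=144, h_qq(3)=-360.
Local minima occur where both diagonal entries positive: (0, 0). Count: 1.

1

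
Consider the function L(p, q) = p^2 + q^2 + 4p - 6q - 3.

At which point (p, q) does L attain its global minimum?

(-2, 3)

L(p,q) separates as A(p) + B(q) − 3, so its minimum is min A + min B − 3.
A'(p) = 2p + 4 vanishes at p ∈ {-2}; B'(q) = 2q - 6 vanishes at q ∈ {3}.
Local minima of A (where A''>0): A(-2)=-4. Local minima of B: B(3)=-9.
So the global minimum of L is A(-2) + B(3) − 3 = -4 − 9 − 3 = -16, attained at (-2, 3).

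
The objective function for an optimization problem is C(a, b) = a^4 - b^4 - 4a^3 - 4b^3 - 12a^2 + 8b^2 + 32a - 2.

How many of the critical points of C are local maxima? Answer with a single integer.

C separates as a function of a plus a function of b, so ∇C=0 decouples.
∂C/∂a = 4(a - 4)(a - 1)(a + 2) = 0 at a ∈ {-2, 1, 4}; ∂C/∂b = -4b(b - 1)(b + 4) = 0 at b ∈ {-4, 0, 1}.
The Hessian is diagonal: diag(C_aa, C_bb). Second derivatives: C_aa(-2)=72, C_aa(1)=-36, C_aa(4)=72; C_bb(-4)=-80, C_bb(0)=16, C_bb(1)=-20.
Local maxima occur where both diagonal entries negative: (1, -4), (1, 1). Count: 2.

2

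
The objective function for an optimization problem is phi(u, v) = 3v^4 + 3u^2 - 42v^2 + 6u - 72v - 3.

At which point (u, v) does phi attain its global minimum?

(-1, 3)

phi(u,v) separates as P(u) + Q(v) − 3, so its minimum is min P + min Q − 3.
P'(u) = 6u + 6 vanishes at u ∈ {-1}; Q'(v) = 12(v - 3)(v + 1)(v + 2) vanishes at v ∈ {-2, -1, 3}.
Local minima of P (where P''>0): P(-1)=-3. Local minima of Q: Q(-2)=24, Q(3)=-351.
So the global minimum of phi is P(-1) + Q(3) − 3 = -3 − 351 − 3 = -357, attained at (-1, 3).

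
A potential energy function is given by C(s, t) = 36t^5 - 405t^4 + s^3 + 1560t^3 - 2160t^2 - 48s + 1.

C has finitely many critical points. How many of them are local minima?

2

C separates as a function of s plus a function of t, so ∇C=0 decouples.
∂C/∂s = 3(s - 4)(s + 4) = 0 at s ∈ {-4, 4}; ∂C/∂t = 180t(t - 4)(t - 3)(t - 2) = 0 at t ∈ {0, 2, 3, 4}.
The Hessian is diagonal: diag(C_ss, C_tt). Second derivatives: C_ss(-4)=-24, C_ss(4)=24; C_tt(0)=-4320, C_tt(2)=720, C_tt(3)=-540, C_tt(4)=1440.
Local minima occur where both diagonal entries positive: (4, 2), (4, 4). Count: 2.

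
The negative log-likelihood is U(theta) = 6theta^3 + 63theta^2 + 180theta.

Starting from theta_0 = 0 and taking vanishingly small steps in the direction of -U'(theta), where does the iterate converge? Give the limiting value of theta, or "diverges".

-2

U'(theta) = 18(theta + 2)(theta + 5), so U'(0) = 180.
Gradient descent moves in the -U' direction, i.e. theta is decreasing.
The nearest critical point in that direction is theta = -2, where U'' = 54 > 0 (a local minimum). The iterate converges there.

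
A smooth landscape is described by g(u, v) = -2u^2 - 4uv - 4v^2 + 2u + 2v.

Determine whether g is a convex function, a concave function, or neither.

g is quadratic, so its Hessian is the constant matrix H = [[-4, -4], [-4, -8]].
det(H) = 16, tr(H) = -12.
det(H) > 0 and tr(H) < 0, so H is negative definite everywhere: concave.

concave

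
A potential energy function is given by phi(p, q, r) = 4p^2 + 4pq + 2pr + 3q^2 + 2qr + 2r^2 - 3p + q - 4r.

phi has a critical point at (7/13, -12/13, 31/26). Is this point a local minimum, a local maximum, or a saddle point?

local minimum

The Hessian is constant: H = [[8, 4, 2], [4, 6, 2], [2, 2, 4]].
Leading principal minors: Δ₁ = 8, Δ₂ = 32, Δ₃ = 104.
All leading minors are positive, so H is positive definite: a local minimum.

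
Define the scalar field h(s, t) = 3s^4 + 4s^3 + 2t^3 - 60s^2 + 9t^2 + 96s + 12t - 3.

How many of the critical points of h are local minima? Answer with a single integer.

h separates as a function of s plus a function of t, so ∇h=0 decouples.
∂h/∂s = 12(s - 2)(s - 1)(s + 4) = 0 at s ∈ {-4, 1, 2}; ∂h/∂t = 6(t + 1)(t + 2) = 0 at t ∈ {-2, -1}.
The Hessian is diagonal: diag(h_ss, h_tt). Second derivatives: h_ss(-4)=360, h_ss(1)=-60, h_ss(2)=72; h_tt(-2)=-6, h_tt(-1)=6.
Local minima occur where both diagonal entries positive: (-4, -1), (2, -1). Count: 2.

2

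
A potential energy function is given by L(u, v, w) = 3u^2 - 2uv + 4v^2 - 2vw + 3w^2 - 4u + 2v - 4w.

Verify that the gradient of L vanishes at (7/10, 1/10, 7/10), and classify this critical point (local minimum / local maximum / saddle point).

∇L = (6u - 2v - 4, -2u + 8v - 2w + 2, -2v + 6w - 4); substituting (7/10, 1/10, 7/10) gives ∇L = (0, 0, 0), so (7/10, 1/10, 7/10) is indeed a critical point.
The Hessian is constant: H = [[6, -2, 0], [-2, 8, -2], [0, -2, 6]].
Leading principal minors: Δ₁ = 6, Δ₂ = 44, Δ₃ = 240.
All leading minors are positive, so H is positive definite: a local minimum.

local minimum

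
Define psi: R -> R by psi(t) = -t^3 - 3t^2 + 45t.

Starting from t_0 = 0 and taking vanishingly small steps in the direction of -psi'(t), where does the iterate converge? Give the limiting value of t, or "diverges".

-5

psi'(t) = -3(t - 3)(t + 5), so psi'(0) = 45.
Gradient descent moves in the -psi' direction, i.e. t is decreasing.
The nearest critical point in that direction is t = -5, where psi'' = 24 > 0 (a local minimum). The iterate converges there.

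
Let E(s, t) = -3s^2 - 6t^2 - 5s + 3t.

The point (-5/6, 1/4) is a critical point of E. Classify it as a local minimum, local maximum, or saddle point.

The Hessian of E is constant: H = [[-6, 0], [0, -12]].
det(H) = (-6)·(-12) − 0² = 72.
det(H) > 0 and tr(H) = -18 < 0, so H is negative definite and the point is a local maximum.

local maximum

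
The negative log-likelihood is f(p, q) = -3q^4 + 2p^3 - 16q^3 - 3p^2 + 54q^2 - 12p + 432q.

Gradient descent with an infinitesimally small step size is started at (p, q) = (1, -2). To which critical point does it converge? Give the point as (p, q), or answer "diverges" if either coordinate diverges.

f is separable, so gradient descent decouples: p follows -∂f/∂p, q follows -∂f/∂q.
∂f/∂p = 6(p - 2)(p + 1); at p=1 this is -12, so p increases.
∂f/∂q = -12(q - 3)(q + 3)(q + 4); at q=-2 this is 120, so q decreases.
p converges to its nearest critical value 2 (a local min of the p-part); q converges to -3. The iterate converges to (2, -3).

(2, -3)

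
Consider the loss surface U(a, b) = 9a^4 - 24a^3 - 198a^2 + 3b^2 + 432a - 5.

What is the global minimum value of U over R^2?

-1706

U(a,b) separates as P(a) + Q(b) − 5, so its minimum is min P + min Q − 5.
P'(a) = 36(a - 4)(a - 1)(a + 3) vanishes at a ∈ {-3, 1, 4}; Q'(b) = 6b vanishes at b ∈ {0}.
Local minima of P (where P''>0): P(-3)=-1701, P(4)=-672. Local minima of Q: Q(0)=0.
So the global minimum of U is P(-3) + Q(0) − 5 = -1701 + 0 − 5 = -1706, attained at (-3, 0).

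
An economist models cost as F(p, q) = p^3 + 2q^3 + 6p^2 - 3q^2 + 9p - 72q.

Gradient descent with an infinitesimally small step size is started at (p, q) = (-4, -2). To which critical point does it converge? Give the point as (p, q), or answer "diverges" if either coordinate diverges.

F is separable, so gradient descent decouples: p follows -∂F/∂p, q follows -∂F/∂q.
∂F/∂p = 3(p + 1)(p + 3); at p=-4 this is 9, so p decreases.
∂F/∂q = 6(q - 4)(q + 3); at q=-2 this is -36, so q increases.
The p-coordinate has no critical point in that direction and runs off to infinity.

diverges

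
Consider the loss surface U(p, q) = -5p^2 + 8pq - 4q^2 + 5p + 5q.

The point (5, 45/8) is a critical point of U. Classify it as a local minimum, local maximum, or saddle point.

The Hessian of U is constant: H = [[-10, 8], [8, -8]].
det(H) = (-10)·(-8) − 8² = 16.
det(H) > 0 and tr(H) = -18 < 0, so H is negative definite and the point is a local maximum.

local maximum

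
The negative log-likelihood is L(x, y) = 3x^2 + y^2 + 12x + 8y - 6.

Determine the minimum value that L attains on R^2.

L(x,y) separates as P(x) + Q(y) − 6, so its minimum is min P + min Q − 6.
P'(x) = 6x + 12 vanishes at x ∈ {-2}; Q'(y) = 2y + 8 vanishes at y ∈ {-4}.
Local minima of P (where P''>0): P(-2)=-12. Local minima of Q: Q(-4)=-16.
So the global minimum of L is P(-2) + Q(-4) − 6 = -12 − 16 − 6 = -34, attained at (-2, -4).

-34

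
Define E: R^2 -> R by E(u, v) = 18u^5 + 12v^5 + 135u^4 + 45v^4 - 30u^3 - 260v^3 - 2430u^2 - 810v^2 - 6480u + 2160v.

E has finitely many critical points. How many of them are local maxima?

4

E separates as a function of u plus a function of v, so ∇E=0 decouples.
∂E/∂u = 90(u - 3)(u + 2)(u + 3)(u + 4) = 0 at u ∈ {-4, -3, -2, 3}; ∂E/∂v = 60(v - 3)(v - 1)(v + 3)(v + 4) = 0 at v ∈ {-4, -3, 1, 3}.
The Hessian is diagonal: diag(E_uu, E_vv). Second derivatives: E_uu(-4)=-1260, E_uu(-3)=540, E_uu(-2)=-900, E_uu(3)=18900; E_vv(-4)=-2100, E_vv(-3)=1440, E_vv(1)=-2400, E_vv(3)=5040.
Local maxima occur where both diagonal entries negative: (-4, -4), (-4, 1), (-2, -4), (-2, 1). Count: 4.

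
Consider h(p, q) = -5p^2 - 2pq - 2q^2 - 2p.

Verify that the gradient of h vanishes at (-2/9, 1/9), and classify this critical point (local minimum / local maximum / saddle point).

local maximum

∇h = (-10p - 2q - 2, -2p - 4q); substituting (-2/9, 1/9) gives ∇h = (0, 0), so (-2/9, 1/9) is indeed a critical point.
The Hessian of h is constant: H = [[-10, -2], [-2, -4]].
det(H) = (-10)·(-4) − (-2)² = 36.
det(H) > 0 and tr(H) = -14 < 0, so H is negative definite and the point is a local maximum.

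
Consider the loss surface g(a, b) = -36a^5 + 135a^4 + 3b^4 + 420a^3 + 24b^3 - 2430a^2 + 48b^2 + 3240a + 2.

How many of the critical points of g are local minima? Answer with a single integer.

g separates as a function of a plus a function of b, so ∇g=0 decouples.
∂g/∂a = -180(a - 3)(a - 2)(a - 1)(a + 3) = 0 at a ∈ {-3, 1, 2, 3}; ∂g/∂b = 12b(b + 2)(b + 4) = 0 at b ∈ {-4, -2, 0}.
The Hessian is diagonal: diag(g_aa, g_bb). Second derivatives: g_aa(-3)=21600, g_aa(1)=-1440, g_aa(2)=900, g_aa(3)=-2160; g_bb(-4)=96, g_bb(-2)=-48, g_bb(0)=96.
Local minima occur where both diagonal entries positive: (-3, -4), (-3, 0), (2, -4), (2, 0). Count: 4.

4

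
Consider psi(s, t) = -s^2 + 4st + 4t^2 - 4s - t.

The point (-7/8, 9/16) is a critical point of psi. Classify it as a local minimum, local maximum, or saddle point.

The Hessian of psi is constant: H = [[-2, 4], [4, 8]].
det(H) = (-2)·8 − 4² = -32.
Since det(H) < 0, H is indefinite and the critical point is a saddle point.

saddle point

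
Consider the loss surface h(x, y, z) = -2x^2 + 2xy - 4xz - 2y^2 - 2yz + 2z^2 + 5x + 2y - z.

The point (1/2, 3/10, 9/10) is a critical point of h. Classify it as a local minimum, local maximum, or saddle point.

saddle point

The Hessian is constant: H = [[-4, 2, -4], [2, -4, -2], [-4, -2, 4]].
Leading principal minors: Δ₁ = -4, Δ₂ = 12, Δ₃ = 160.
The minors fit neither the all-positive nor the alternating-sign pattern, so H is indefinite: a saddle point.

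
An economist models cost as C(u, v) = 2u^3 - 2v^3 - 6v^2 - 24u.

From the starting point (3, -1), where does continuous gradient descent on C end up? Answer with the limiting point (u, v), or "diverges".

C is separable, so gradient descent decouples: u follows -∂C/∂u, v follows -∂C/∂v.
∂C/∂u = 6(u - 2)(u + 2); at u=3 this is 30, so u decreases.
∂C/∂v = -6v(v + 2); at v=-1 this is 6, so v decreases.
u converges to its nearest critical value 2 (a local min of the u-part); v converges to -2. The iterate converges to (2, -2).

(2, -2)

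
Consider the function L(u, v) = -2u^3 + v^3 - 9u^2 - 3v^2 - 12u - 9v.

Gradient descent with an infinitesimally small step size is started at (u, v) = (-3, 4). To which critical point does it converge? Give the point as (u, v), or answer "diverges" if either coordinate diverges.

(-2, 3)

L is separable, so gradient descent decouples: u follows -∂L/∂u, v follows -∂L/∂v.
∂L/∂u = -6(u + 1)(u + 2); at u=-3 this is -12, so u increases.
∂L/∂v = 3(v - 3)(v + 1); at v=4 this is 15, so v decreases.
u converges to its nearest critical value -2 (a local min of the u-part); v converges to 3. The iterate converges to (-2, 3).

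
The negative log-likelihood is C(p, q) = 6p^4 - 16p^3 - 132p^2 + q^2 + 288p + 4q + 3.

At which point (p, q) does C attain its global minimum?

C(p,q) separates as A(p) + B(q) + 3, so its minimum is min A + min B + 3.
A'(p) = 24(p - 4)(p - 1)(p + 3) vanishes at p ∈ {-3, 1, 4}; B'(q) = 2q + 4 vanishes at q ∈ {-2}.
Local minima of A (where A''>0): A(-3)=-1134, A(4)=-448. Local minima of B: B(-2)=-4.
So the global minimum of C is A(-3) + B(-2) + 3 = -1134 − 4 + 3 = -1135, attained at (-3, -2).

(-3, -2)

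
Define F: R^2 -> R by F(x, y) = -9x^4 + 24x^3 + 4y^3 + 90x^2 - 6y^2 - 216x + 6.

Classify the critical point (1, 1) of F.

local minimum

The mixed partial ∂²F/∂x∂y is 0, so the Hessian at any point is diag(F_xx, F_yy) = diag(36(-3x^2 + 4x + 5), 12(2y - 1)).
At (1, 1): H = diag(216, 12).
Both eigenvalues are positive, so H is positive definite: a local minimum.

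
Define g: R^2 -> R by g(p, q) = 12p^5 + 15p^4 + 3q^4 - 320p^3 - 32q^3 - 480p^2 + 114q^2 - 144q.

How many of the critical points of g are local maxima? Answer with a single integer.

g separates as a function of p plus a function of q, so ∇g=0 decouples.
∂g/∂p = 60p(p - 4)(p + 1)(p + 4) = 0 at p ∈ {-4, -1, 0, 4}; ∂g/∂q = 12(q - 4)(q - 3)(q - 1) = 0 at q ∈ {1, 3, 4}.
The Hessian is diagonal: diag(g_pp, g_qq). Second derivatives: g_pp(-4)=-5760, g_pp(-1)=900, g_pp(0)=-960, g_pp(4)=9600; g_qq(1)=72, g_qq(3)=-24, g_qq(4)=36.
Local maxima occur where both diagonal entries negative: (-4, 3), (0, 3). Count: 2.

2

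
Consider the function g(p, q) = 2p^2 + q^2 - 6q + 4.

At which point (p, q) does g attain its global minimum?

(0, 3)

g(p,q) separates as A(p) + B(q) + 4, so its minimum is min A + min B + 4.
A'(p) = 4p vanishes at p ∈ {0}; B'(q) = 2q - 6 vanishes at q ∈ {3}.
Local minima of A (where A''>0): A(0)=0. Local minima of B: B(3)=-9.
So the global minimum of g is A(0) + B(3) + 4 = 0 − 9 + 4 = -5, attained at (0, 3).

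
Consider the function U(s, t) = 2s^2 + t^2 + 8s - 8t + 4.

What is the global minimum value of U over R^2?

-20

U(s,t) separates as P(s) + Q(t) + 4, so its minimum is min P + min Q + 4.
P'(s) = 4s + 8 vanishes at s ∈ {-2}; Q'(t) = 2(t - 4) vanishes at t ∈ {4}.
Local minima of P (where P''>0): P(-2)=-8. Local minima of Q: Q(4)=-16.
So the global minimum of U is P(-2) + Q(4) + 4 = -8 − 16 + 4 = -20, attained at (-2, 4).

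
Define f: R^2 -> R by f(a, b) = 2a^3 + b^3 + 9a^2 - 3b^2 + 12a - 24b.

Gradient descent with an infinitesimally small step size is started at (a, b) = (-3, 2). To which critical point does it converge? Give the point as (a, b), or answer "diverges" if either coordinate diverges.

f is separable, so gradient descent decouples: a follows -∂f/∂a, b follows -∂f/∂b.
∂f/∂a = 6(a + 1)(a + 2); at a=-3 this is 12, so a decreases.
∂f/∂b = 3(b - 4)(b + 2); at b=2 this is -24, so b increases.
The a-coordinate has no critical point in that direction and runs off to infinity.

diverges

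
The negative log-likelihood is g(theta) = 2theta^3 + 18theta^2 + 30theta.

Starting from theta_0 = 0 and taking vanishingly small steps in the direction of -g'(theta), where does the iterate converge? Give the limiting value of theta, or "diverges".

g'(theta) = 6(theta + 1)(theta + 5), so g'(0) = 30.
Gradient descent moves in the -g' direction, i.e. theta is decreasing.
The nearest critical point in that direction is theta = -1, where g'' = 24 > 0 (a local minimum). The iterate converges there.

-1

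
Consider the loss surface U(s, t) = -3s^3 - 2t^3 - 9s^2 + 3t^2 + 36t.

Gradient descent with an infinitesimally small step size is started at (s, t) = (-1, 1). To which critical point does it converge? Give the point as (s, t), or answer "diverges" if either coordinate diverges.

U is separable, so gradient descent decouples: s follows -∂U/∂s, t follows -∂U/∂t.
∂U/∂s = -9s(s + 2); at s=-1 this is 9, so s decreases.
∂U/∂t = -6(t - 3)(t + 2); at t=1 this is 36, so t decreases.
s converges to its nearest critical value -2 (a local min of the s-part); t converges to -2. The iterate converges to (-2, -2).

(-2, -2)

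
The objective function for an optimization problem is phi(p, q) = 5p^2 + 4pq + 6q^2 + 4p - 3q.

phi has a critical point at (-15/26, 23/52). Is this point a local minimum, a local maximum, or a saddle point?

The Hessian of phi is constant: H = [[10, 4], [4, 12]].
det(H) = 10·12 − 4² = 104.
det(H) > 0 and tr(H) = 22 > 0, so H is positive definite and the point is a local minimum.

local minimum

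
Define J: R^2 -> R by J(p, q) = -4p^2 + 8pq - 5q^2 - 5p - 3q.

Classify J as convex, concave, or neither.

J is quadratic, so its Hessian is the constant matrix H = [[-8, 8], [8, -10]].
det(H) = 16, tr(H) = -18.
det(H) > 0 and tr(H) < 0, so H is negative definite everywhere: concave.

concave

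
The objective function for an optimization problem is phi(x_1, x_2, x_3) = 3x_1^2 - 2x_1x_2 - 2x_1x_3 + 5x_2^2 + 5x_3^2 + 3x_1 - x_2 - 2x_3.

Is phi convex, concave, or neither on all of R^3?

convex

phi is quadratic, so its Hessian is the constant matrix H = [[6, -2, -2], [-2, 10, 0], [-2, 0, 10]].
Leading principal minors: 6, 56, 520.
All positive ⇒ H ≻ 0 ⇒ convex.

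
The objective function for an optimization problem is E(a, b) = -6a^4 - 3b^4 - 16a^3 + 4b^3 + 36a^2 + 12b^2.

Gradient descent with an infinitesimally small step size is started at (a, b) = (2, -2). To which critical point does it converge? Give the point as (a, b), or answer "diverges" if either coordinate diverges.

diverges

E is separable, so gradient descent decouples: a follows -∂E/∂a, b follows -∂E/∂b.
∂E/∂a = -24a(a - 1)(a + 3); at a=2 this is -240, so a increases.
∂E/∂b = -12b(b - 2)(b + 1); at b=-2 this is 96, so b decreases.
The a-coordinate has no critical point in that direction and runs off to infinity.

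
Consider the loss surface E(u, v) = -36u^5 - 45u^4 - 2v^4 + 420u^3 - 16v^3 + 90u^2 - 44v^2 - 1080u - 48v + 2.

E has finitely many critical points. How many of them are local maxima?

4

E separates as a function of u plus a function of v, so ∇E=0 decouples.
∂E/∂u = -180(u - 2)(u - 1)(u + 1)(u + 3) = 0 at u ∈ {-3, -1, 1, 2}; ∂E/∂v = -8(v + 1)(v + 2)(v + 3) = 0 at v ∈ {-3, -2, -1}.
The Hessian is diagonal: diag(E_uu, E_vv). Second derivatives: E_uu(-3)=7200, E_uu(-1)=-2160, E_uu(1)=1440, E_uu(2)=-2700; E_vv(-3)=-16, E_vv(-2)=8, E_vv(-1)=-16.
Local maxima occur where both diagonal entries negative: (-1, -3), (-1, -1), (2, -3), (2, -1). Count: 4.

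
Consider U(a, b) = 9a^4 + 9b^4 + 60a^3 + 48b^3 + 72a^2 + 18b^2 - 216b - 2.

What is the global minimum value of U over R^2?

U(a,b) separates as P(a) + Q(b) − 2, so its minimum is min P + min Q − 2.
P'(a) = 36a(a + 1)(a + 4) vanishes at a ∈ {-4, -1, 0}; Q'(b) = 36(b - 1)(b + 2)(b + 3) vanishes at b ∈ {-3, -2, 1}.
Local minima of P (where P''>0): P(-4)=-384, P(0)=0. Local minima of Q: Q(-3)=243, Q(1)=-141.
So the global minimum of U is P(-4) + Q(1) − 2 = -384 − 141 − 2 = -527, attained at (-4, 1).

-527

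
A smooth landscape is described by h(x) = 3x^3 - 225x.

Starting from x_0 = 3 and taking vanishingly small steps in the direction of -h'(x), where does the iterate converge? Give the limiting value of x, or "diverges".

5

h'(x) = 9(x - 5)(x + 5), so h'(3) = -144.
Gradient descent moves in the -h' direction, i.e. x is increasing.
The nearest critical point in that direction is x = 5, where h'' = 90 > 0 (a local minimum). The iterate converges there.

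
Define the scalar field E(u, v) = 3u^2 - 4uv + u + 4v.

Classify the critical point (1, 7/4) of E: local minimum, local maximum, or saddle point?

saddle point

The Hessian of E is constant: H = [[6, -4], [-4, 0]].
det(H) = 6·0 − (-4)² = -16.
Since det(H) < 0, H is indefinite and the critical point is a saddle point.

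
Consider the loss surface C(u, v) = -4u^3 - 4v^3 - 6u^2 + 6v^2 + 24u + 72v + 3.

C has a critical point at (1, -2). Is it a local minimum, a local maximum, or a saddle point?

The mixed partial ∂²C/∂u∂v is 0, so the Hessian at any point is diag(C_uu, C_vv) = diag(-12(2u + 1), 12(-2v + 1)).
At (1, -2): H = diag(-36, 60).
The eigenvalues have opposite signs, so H is indefinite: a saddle point.

saddle point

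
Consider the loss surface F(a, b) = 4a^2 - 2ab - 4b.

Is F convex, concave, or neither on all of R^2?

F is quadratic, so its Hessian is the constant matrix H = [[8, -2], [-2, 0]].
det(H) = -4, tr(H) = 8.
det(H) < 0, so H is indefinite: neither convex nor concave.

neither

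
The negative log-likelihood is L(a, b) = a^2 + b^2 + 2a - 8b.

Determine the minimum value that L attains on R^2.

L(a,b) separates as P(a) + Q(b), so its minimum is min P + min Q.
P'(a) = 2a + 2 vanishes at a ∈ {-1}; Q'(b) = 2b - 8 vanishes at b ∈ {4}.
Local minima of P (where P''>0): P(-1)=-1. Local minima of Q: Q(4)=-16.
So the global minimum of L is P(-1) + Q(4) = -1 − 16 = -17, attained at (-1, 4).

-17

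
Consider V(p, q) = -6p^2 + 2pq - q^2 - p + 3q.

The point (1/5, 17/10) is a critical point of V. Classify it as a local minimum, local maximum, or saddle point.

local maximum

The Hessian of V is constant: H = [[-12, 2], [2, -2]].
det(H) = (-12)·(-2) − 2² = 20.
det(H) > 0 and tr(H) = -14 < 0, so H is negative definite and the point is a local maximum.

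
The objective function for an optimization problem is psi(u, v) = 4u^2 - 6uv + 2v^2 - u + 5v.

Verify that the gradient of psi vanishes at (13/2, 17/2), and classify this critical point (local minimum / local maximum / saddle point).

saddle point

∇psi = (8u - 6v - 1, -6u + 4v + 5); substituting (13/2, 17/2) gives ∇psi = (0, 0), so (13/2, 17/2) is indeed a critical point.
The Hessian of psi is constant: H = [[8, -6], [-6, 4]].
det(H) = 8·4 − (-6)² = -4.
Since det(H) < 0, H is indefinite and the critical point is a saddle point.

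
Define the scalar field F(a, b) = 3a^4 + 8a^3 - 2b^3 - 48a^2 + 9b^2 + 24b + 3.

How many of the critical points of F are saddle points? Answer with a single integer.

F separates as a function of a plus a function of b, so ∇F=0 decouples.
∂F/∂a = 12a(a - 2)(a + 4) = 0 at a ∈ {-4, 0, 2}; ∂F/∂b = -6(b - 4)(b + 1) = 0 at b ∈ {-1, 4}.
The Hessian is diagonal: diag(F_aa, F_bb). Second derivatives: F_aa(-4)=288, F_aa(0)=-96, F_aa(2)=144; F_bb(-1)=30, F_bb(4)=-30.
Saddle points occur where the two diagonal entries have opposite signs: (-4, 4), (0, -1), (2, 4). Count: 3.

3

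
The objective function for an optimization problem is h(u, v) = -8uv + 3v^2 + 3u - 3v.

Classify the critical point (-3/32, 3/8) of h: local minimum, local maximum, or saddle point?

saddle point

The Hessian of h is constant: H = [[0, -8], [-8, 6]].
det(H) = 0·6 − (-8)² = -64.
Since det(H) < 0, H is indefinite and the critical point is a saddle point.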